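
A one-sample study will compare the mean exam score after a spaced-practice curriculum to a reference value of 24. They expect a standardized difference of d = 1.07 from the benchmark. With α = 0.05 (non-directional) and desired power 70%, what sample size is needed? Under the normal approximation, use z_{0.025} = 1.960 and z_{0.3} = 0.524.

For a one-sample test: n = ((z_{α/2} + z_β) / d)².
z_{α/2} + z_β = 1.960 + 0.524 = 2.484.
n = (2.484 / 1.07)² = 2.321² = 5.39.
Round up.

n = 6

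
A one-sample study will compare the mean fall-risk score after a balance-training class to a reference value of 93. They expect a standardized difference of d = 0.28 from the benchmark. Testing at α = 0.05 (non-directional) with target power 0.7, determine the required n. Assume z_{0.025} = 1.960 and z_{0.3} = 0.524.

n = 79

For a one-sample test: n = ((z_{α/2} + z_β) / d)².
z_{α/2} + z_β = 1.960 + 0.524 = 2.484.
n = (2.484 / 0.28)² = 8.871² = 78.70.
Round up.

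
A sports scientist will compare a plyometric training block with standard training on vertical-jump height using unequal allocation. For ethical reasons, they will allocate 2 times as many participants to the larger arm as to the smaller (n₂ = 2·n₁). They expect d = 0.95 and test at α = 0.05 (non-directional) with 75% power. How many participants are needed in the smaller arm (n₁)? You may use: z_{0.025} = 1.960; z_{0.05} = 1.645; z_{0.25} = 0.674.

n₁ = 12

With allocation ratio k = n₂/n₁ = 2, Var(x̄₁−x̄₂) = σ²(1/n₁ + 1/(k·n₁)) = σ²·(k+1)/(k·n₁).
So n₁ = (1 + 1/k)·((z_{α/2} + z_β)/d)² = 1.500 × (2.634/0.95)².
n₁ = 1.500 × 7.69 = 11.5.
Round up: n₁ = 12, giving n₂ = 2 × 12 = 24.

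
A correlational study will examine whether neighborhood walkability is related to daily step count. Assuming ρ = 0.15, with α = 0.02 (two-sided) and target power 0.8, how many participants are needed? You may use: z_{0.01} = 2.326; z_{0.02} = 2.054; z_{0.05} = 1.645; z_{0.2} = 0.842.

Fisher's z: C = ½·ln((1+r)/(1−r)) = ½·ln(1.3529) = 0.1511.
n = ((z_{α/2} + z_β)/C)² + 3.
(2.326 + 0.842) / 0.1511 = 3.168 / 0.1511 = 20.966.
n = 20.966² + 3 = 439.58 + 3 = 442.6.
Round up.

n = 443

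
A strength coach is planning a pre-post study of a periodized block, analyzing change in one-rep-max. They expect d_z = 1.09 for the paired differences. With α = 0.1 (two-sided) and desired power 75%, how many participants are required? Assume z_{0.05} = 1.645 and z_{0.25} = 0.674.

For a paired (one-sample on differences) test: n = ((z_{α/2} + z_β) / d)².
z_{α/2} + z_β = 1.645 + 0.674 = 2.319.
n = (2.319 / 1.09)² = 2.128² = 4.53.
Round up.

n = 5 pairs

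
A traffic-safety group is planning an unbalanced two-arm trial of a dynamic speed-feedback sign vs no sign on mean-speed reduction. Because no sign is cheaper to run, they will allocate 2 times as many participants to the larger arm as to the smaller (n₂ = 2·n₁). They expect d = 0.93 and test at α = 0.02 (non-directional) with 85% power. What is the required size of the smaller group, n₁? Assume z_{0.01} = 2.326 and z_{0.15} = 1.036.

With allocation ratio k = n₂/n₁ = 2, Var(x̄₁−x̄₂) = σ²(1/n₁ + 1/(k·n₁)) = σ²·(k+1)/(k·n₁).
So n₁ = (1 + 1/k)·((z_{α/2} + z_β)/d)² = 1.500 × (3.362/0.93)².
n₁ = 1.500 × 13.07 = 19.6.
Round up: n₁ = 20, giving n₂ = 2 × 20 = 40.

n₁ = 20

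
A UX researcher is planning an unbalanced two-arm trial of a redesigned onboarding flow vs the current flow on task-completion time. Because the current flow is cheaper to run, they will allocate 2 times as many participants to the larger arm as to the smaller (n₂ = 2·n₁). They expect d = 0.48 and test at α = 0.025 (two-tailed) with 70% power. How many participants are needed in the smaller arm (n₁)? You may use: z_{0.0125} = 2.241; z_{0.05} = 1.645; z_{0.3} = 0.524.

With allocation ratio k = n₂/n₁ = 2, Var(x̄₁−x̄₂) = σ²(1/n₁ + 1/(k·n₁)) = σ²·(k+1)/(k·n₁).
So n₁ = (1 + 1/k)·((z_{α/2} + z_β)/d)² = 1.500 × (2.765/0.48)².
n₁ = 1.500 × 33.18 = 49.8.
Round up: n₁ = 50, giving n₂ = 2 × 50 = 100.

n₁ = 50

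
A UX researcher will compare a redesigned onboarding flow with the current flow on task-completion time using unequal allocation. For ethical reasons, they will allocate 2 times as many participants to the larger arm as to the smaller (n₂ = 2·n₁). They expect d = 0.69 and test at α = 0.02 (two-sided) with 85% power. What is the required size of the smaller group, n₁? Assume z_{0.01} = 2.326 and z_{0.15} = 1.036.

n₁ = 36

With allocation ratio k = n₂/n₁ = 2, Var(x̄₁−x̄₂) = σ²(1/n₁ + 1/(k·n₁)) = σ²·(k+1)/(k·n₁).
So n₁ = (1 + 1/k)·((z_{α/2} + z_β)/d)² = 1.500 × (3.362/0.69)².
n₁ = 1.500 × 23.74 = 35.6.
Round up: n₁ = 36, giving n₂ = 2 × 36 = 72.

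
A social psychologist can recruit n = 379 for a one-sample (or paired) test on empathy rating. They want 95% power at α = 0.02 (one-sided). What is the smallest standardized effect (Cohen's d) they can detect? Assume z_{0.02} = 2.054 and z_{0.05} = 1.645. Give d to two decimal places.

For a single sample (or paired design) of n = 379: d_min = (z_{α} + z_β)/√n.
z-sum = 2.054 + 1.645 = 3.699.
d_min = 3.699 / √379 = 3.699 / 19.468 = 0.190.

d_min ≈ 0.19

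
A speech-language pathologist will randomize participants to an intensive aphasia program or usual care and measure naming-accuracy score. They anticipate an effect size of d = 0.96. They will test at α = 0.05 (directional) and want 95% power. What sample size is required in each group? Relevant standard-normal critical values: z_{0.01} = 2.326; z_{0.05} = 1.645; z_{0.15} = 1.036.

For two independent groups with equal n: n = 2·((z_{α} + z_β) / d)².
z_{α} + z_β = 1.645 + 1.645 = 3.290.
n = 2 × (3.290 / 0.96)² = 2 × 3.427² = 2 × 11.74 = 23.5.
Round up to the next whole participant.

n = 24 per group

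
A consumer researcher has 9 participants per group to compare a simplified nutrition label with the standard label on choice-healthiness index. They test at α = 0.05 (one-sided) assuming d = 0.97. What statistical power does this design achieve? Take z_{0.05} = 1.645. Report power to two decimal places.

For two equal groups, power = Φ(d·√(n/2) − z_{α}).
d·√(n/2) = 0.97 × √(9/2) = 0.97 × 2.121 = 2.058.
z_β = 2.058 − 1.645 = 0.413.
Power = Φ(0.413) = 0.660.

power ≈ 0.66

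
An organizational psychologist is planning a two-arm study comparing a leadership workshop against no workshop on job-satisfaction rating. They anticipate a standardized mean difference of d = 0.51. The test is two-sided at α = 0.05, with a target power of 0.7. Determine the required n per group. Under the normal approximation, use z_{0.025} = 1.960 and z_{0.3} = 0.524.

For two independent groups with equal n: n = 2·((z_{α/2} + z_β) / d)².
z_{α/2} + z_β = 1.960 + 0.524 = 2.484.
n = 2 × (2.484 / 0.51)² = 2 × 4.871² = 2 × 23.72 = 47.4.
Round up to the next whole participant.

n = 48 per group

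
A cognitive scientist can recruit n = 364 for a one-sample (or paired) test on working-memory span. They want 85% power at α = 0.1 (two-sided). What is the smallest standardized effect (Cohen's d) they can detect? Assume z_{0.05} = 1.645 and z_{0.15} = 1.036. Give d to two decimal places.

For a single sample (or paired design) of n = 364: d_min = (z_{α/2} + z_β)/√n.
z-sum = 1.645 + 1.036 = 2.681.
d_min = 2.681 / √364 = 2.681 / 19.079 = 0.141.

d_min ≈ 0.14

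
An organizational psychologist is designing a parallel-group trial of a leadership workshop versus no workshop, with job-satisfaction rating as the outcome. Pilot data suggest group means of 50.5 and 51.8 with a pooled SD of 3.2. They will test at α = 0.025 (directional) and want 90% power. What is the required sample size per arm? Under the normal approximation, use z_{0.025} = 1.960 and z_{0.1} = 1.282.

n = 128 per group

Cohen's d = |M₁ − M₂| / SD_pooled = |50.5 − 51.8| / 3.2 = 1.3 / 3.2 = 0.406.
For two independent groups with equal n: n = 2·((z_{α} + z_β) / d)².
z_{α} + z_β = 1.960 + 1.282 = 3.242.
n = 2 × (3.242 / 0.406)² = 2 × 7.985² = 2 × 63.76 = 127.5.
Round up to the next whole participant.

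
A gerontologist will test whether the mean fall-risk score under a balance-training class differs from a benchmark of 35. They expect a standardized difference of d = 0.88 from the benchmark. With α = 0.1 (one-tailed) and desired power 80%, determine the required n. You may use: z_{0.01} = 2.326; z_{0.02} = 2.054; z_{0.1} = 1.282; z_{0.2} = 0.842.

n = 6

For a one-sample test: n = ((z_{α} + z_β) / d)².
z_{α} + z_β = 1.282 + 0.842 = 2.124.
n = (2.124 / 0.88)² = 2.414² = 5.83.
Round up.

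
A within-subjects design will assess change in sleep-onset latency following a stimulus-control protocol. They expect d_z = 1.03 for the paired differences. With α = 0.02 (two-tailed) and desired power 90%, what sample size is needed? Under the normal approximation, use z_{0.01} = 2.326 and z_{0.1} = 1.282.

For a paired (one-sample on differences) test: n = ((z_{α/2} + z_β) / d)².
z_{α/2} + z_β = 2.326 + 1.282 = 3.608.
n = (3.608 / 1.03)² = 3.503² = 12.27.
Round up.

n = 13 pairs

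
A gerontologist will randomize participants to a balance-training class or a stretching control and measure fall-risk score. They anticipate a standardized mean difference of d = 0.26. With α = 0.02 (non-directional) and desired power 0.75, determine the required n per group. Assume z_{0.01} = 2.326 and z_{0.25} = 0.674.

n = 267 per group

For two independent groups with equal n: n = 2·((z_{α/2} + z_β) / d)².
z_{α/2} + z_β = 2.326 + 0.674 = 3.000.
n = 2 × (3.000 / 0.26)² = 2 × 11.538² = 2 × 133.14 = 266.3.
Round up to the next whole participant.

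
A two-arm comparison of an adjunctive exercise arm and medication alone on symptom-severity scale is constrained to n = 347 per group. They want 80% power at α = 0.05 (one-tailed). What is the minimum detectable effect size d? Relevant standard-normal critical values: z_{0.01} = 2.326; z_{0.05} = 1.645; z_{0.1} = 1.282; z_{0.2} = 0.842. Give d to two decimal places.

For two independent groups of n = 347 each: d_min = (z_{α} + z_β)·√(2/n).
z-sum = 1.645 + 0.842 = 2.487.
d_min = 2.487 × √(2/347) = 2.487 × 0.0759 = 0.189.

d_min ≈ 0.19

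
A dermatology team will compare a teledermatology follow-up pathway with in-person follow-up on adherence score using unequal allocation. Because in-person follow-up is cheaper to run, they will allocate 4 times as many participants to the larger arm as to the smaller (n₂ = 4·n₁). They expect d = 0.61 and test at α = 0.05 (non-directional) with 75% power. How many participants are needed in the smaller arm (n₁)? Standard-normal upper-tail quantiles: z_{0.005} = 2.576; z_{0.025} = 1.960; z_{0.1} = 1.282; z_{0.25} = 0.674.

n₁ = 24

With allocation ratio k = n₂/n₁ = 4, Var(x̄₁−x̄₂) = σ²(1/n₁ + 1/(k·n₁)) = σ²·(k+1)/(k·n₁).
So n₁ = (1 + 1/k)·((z_{α/2} + z_β)/d)² = 1.250 × (2.634/0.61)².
n₁ = 1.250 × 18.65 = 23.3.
Round up: n₁ = 24, giving n₂ = 4 × 24 = 96.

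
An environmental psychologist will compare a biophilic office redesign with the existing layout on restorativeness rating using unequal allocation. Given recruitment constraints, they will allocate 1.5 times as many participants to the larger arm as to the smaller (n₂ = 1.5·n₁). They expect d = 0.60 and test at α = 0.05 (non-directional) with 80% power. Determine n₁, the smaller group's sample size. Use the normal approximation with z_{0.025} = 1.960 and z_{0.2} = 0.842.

n₁ = 37

With allocation ratio k = n₂/n₁ = 1.5, Var(x̄₁−x̄₂) = σ²(1/n₁ + 1/(k·n₁)) = σ²·(k+1)/(k·n₁).
So n₁ = (1 + 1/k)·((z_{α/2} + z_β)/d)² = 1.667 × (2.802/0.60)².
n₁ = 1.667 × 21.81 = 36.3.
Round up: n₁ = 37, giving n₂ = ⌈1.5 × 37⌉ = ⌈55.5⌉ = 56.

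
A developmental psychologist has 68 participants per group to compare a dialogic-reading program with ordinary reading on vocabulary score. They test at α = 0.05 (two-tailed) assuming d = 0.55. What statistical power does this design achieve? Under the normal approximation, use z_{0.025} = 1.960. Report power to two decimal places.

power ≈ 0.89

For two equal groups, power = Φ(d·√(n/2) − z_{α/2}).
d·√(n/2) = 0.55 × √(68/2) = 0.55 × 5.831 = 3.207.
z_β = 3.207 − 1.960 = 1.247.
Power = Φ(1.247) = 0.894.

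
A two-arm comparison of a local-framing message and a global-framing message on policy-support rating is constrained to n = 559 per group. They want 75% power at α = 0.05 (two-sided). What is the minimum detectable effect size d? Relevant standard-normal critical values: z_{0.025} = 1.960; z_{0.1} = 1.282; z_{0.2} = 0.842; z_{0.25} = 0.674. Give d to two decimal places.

d_min ≈ 0.16

For two independent groups of n = 559 each: d_min = (z_{α/2} + z_β)·√(2/n).
z-sum = 1.960 + 0.674 = 2.634.
d_min = 2.634 × √(2/559) = 2.634 × 0.0598 = 0.158.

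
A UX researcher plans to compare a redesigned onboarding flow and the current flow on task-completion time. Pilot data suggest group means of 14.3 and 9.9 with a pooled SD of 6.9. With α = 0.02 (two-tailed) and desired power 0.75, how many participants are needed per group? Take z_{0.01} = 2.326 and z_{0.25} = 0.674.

n = 45 per group

Cohen's d = |M₁ − M₂| / SD_pooled = |14.3 − 9.9| / 6.9 = 4.4 / 6.9 = 0.638.
For two independent groups with equal n: n = 2·((z_{α/2} + z_β) / d)².
z_{α/2} + z_β = 2.326 + 0.674 = 3.000.
n = 2 × (3.000 / 0.638)² = 2 × 4.702² = 2 × 22.11 = 44.2.
Round up to the next whole participant.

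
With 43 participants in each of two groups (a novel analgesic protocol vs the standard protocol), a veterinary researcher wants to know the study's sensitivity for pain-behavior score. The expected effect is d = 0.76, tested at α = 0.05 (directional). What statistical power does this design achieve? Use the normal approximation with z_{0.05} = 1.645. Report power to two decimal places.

power ≈ 0.97

For two equal groups, power = Φ(d·√(n/2) − z_{α}).
d·√(n/2) = 0.76 × √(43/2) = 0.76 × 4.637 = 3.524.
z_β = 3.524 − 1.645 = 1.879.
Power = Φ(1.879) = 0.970.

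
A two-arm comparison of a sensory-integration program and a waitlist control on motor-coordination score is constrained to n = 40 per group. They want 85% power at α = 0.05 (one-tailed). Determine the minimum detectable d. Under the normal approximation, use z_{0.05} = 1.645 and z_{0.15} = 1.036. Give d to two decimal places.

d_min ≈ 0.60

For two independent groups of n = 40 each: d_min = (z_{α} + z_β)·√(2/n).
z-sum = 1.645 + 1.036 = 2.681.
d_min = 2.681 × √(2/40) = 2.681 × 0.2236 = 0.599.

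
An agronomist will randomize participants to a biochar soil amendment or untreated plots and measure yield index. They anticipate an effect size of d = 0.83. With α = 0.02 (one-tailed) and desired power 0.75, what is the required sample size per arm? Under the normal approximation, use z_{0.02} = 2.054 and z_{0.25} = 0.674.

n = 22 per group

For two independent groups with equal n: n = 2·((z_{α} + z_β) / d)².
z_{α} + z_β = 2.054 + 0.674 = 2.728.
n = 2 × (2.728 / 0.83)² = 2 × 3.287² = 2 × 10.80 = 21.6.
Round up to the next whole participant.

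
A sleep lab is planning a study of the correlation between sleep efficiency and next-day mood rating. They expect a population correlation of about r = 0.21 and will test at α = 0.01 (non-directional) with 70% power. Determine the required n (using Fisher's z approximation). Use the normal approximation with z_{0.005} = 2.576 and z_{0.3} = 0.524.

n = 215

Fisher's z: C = ½·ln((1+r)/(1−r)) = ½·ln(1.5316) = 0.2132.
n = ((z_{α/2} + z_β)/C)² + 3.
(2.576 + 0.524) / 0.2132 = 3.100 / 0.2132 = 14.540.
n = 14.540² + 3 = 211.42 + 3 = 214.4.
Round up.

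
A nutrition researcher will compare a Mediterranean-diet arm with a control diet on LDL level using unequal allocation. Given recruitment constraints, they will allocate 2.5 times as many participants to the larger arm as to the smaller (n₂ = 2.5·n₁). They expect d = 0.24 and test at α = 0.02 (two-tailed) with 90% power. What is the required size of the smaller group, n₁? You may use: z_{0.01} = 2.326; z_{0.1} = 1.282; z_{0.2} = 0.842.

With allocation ratio k = n₂/n₁ = 2.5, Var(x̄₁−x̄₂) = σ²(1/n₁ + 1/(k·n₁)) = σ²·(k+1)/(k·n₁).
So n₁ = (1 + 1/k)·((z_{α/2} + z_β)/d)² = 1.400 × (3.608/0.24)².
n₁ = 1.400 × 226.00 = 316.4.
Round up: n₁ = 317, giving n₂ = ⌈2.5 × 317⌉ = ⌈792.5⌉ = 793.

n₁ = 317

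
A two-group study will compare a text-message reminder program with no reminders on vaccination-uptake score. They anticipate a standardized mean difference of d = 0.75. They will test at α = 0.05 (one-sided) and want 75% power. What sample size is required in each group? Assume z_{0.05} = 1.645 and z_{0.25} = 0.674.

n = 20 per group

For two independent groups with equal n: n = 2·((z_{α} + z_β) / d)².
z_{α} + z_β = 1.645 + 0.674 = 2.319.
n = 2 × (2.319 / 0.75)² = 2 × 3.092² = 2 × 9.56 = 19.1.
Round up to the next whole participant.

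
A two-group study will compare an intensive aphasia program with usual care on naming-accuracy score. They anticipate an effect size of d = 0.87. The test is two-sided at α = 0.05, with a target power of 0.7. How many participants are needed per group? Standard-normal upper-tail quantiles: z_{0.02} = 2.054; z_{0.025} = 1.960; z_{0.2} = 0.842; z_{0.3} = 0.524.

n = 17 per group

For two independent groups with equal n: n = 2·((z_{α/2} + z_β) / d)².
z_{α/2} + z_β = 1.960 + 0.524 = 2.484.
n = 2 × (2.484 / 0.87)² = 2 × 2.855² = 2 × 8.15 = 16.3.
Round up to the next whole participant.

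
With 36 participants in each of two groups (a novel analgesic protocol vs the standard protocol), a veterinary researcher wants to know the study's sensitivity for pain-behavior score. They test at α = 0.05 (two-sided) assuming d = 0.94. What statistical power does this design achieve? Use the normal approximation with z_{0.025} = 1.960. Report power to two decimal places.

For two equal groups, power = Φ(d·√(n/2) − z_{α/2}).
d·√(n/2) = 0.94 × √(36/2) = 0.94 × 4.243 = 3.988.
z_β = 3.988 − 1.960 = 2.028.
Power = Φ(2.028) = 0.979.

power ≈ 0.98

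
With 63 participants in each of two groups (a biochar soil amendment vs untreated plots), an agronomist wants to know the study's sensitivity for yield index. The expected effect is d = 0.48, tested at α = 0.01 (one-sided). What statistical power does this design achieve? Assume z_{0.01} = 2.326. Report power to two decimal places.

For two equal groups, power = Φ(d·√(n/2) − z_{α}).
d·√(n/2) = 0.48 × √(63/2) = 0.48 × 5.612 = 2.694.
z_β = 2.694 − 2.326 = 0.368.
Power = Φ(0.368) = 0.644.

power ≈ 0.64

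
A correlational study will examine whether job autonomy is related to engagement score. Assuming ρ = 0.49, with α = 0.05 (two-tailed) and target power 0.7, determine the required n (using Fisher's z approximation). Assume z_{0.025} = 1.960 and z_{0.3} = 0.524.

Fisher's z: C = ½·ln((1+r)/(1−r)) = ½·ln(2.9216) = 0.5361.
n = ((z_{α/2} + z_β)/C)² + 3.
(1.960 + 0.524) / 0.5361 = 2.484 / 0.5361 = 4.633.
n = 4.633² + 3 = 21.47 + 3 = 24.5.
Round up.

n = 25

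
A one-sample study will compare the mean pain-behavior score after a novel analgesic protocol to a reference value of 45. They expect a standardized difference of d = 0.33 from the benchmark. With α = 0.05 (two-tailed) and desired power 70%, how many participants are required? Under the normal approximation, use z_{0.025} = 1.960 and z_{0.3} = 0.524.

For a one-sample test: n = ((z_{α/2} + z_β) / d)².
z_{α/2} + z_β = 1.960 + 0.524 = 2.484.
n = (2.484 / 0.33)² = 7.527² = 56.66.
Round up.

n = 57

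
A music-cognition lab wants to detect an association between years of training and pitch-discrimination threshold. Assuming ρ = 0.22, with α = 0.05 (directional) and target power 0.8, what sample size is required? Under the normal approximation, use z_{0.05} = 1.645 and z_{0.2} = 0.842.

Fisher's z: C = ½·ln((1+r)/(1−r)) = ½·ln(1.5641) = 0.2237.
n = ((z_{α} + z_β)/C)² + 3.
(1.645 + 0.842) / 0.2237 = 2.487 / 0.2237 = 11.118.
n = 11.118² + 3 = 123.60 + 3 = 126.6.
Round up.

n = 127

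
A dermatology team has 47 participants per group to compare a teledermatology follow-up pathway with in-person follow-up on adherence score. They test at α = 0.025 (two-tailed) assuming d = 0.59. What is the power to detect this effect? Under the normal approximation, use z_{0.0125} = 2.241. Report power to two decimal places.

power ≈ 0.73

For two equal groups, power = Φ(d·√(n/2) − z_{α/2}).
d·√(n/2) = 0.59 × √(47/2) = 0.59 × 4.848 = 2.860.
z_β = 2.860 − 2.241 = 0.619.
Power = Φ(0.619) = 0.732.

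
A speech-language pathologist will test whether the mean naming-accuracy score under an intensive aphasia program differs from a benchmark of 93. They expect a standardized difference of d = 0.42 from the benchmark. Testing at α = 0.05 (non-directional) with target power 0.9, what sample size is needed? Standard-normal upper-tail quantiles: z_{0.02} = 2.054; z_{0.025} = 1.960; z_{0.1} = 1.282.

n = 60

For a one-sample test: n = ((z_{α/2} + z_β) / d)².
z_{α/2} + z_β = 1.960 + 1.282 = 3.242.
n = (3.242 / 0.42)² = 7.719² = 59.58.
Round up.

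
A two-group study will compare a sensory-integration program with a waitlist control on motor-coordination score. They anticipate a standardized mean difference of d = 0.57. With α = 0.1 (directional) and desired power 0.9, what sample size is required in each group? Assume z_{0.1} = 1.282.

n = 41 per group

For two independent groups with equal n: n = 2·((z_{α} + z_β) / d)².
z_{α} + z_β = 1.282 + 1.282 = 2.564.
n = 2 × (2.564 / 0.57)² = 2 × 4.498² = 2 × 20.23 = 40.5.
Round up to the next whole participant.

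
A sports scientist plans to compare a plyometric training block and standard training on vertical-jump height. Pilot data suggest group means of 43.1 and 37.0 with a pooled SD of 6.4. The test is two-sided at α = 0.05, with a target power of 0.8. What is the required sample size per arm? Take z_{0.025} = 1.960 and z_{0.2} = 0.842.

Cohen's d = |M₁ − M₂| / SD_pooled = |43.1 − 37.0| / 6.4 = 6.1 / 6.4 = 0.953.
For two independent groups with equal n: n = 2·((z_{α/2} + z_β) / d)².
z_{α/2} + z_β = 1.960 + 0.842 = 2.802.
n = 2 × (2.802 / 0.953)² = 2 × 2.940² = 2 × 8.64 = 17.3.
Round up to the next whole participant.

n = 18 per group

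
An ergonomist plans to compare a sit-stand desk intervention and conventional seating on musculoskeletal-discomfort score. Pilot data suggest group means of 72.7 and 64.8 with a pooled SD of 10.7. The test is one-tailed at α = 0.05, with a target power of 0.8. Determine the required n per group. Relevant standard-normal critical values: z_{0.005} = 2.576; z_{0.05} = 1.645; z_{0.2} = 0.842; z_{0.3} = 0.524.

n = 23 per group

Cohen's d = |M₁ − M₂| / SD_pooled = |72.7 − 64.8| / 10.7 = 7.9 / 10.7 = 0.738.
For two independent groups with equal n: n = 2·((z_{α} + z_β) / d)².
z_{α} + z_β = 1.645 + 0.842 = 2.487.
n = 2 × (2.487 / 0.738)² = 2 × 3.370² = 2 × 11.36 = 22.7.
Round up to the next whole participant.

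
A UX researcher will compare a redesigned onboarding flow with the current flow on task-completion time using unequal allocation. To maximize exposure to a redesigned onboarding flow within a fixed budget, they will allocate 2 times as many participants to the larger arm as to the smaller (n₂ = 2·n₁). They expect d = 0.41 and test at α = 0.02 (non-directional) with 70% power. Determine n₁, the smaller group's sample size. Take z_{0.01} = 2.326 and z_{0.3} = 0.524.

n₁ = 73

With allocation ratio k = n₂/n₁ = 2, Var(x̄₁−x̄₂) = σ²(1/n₁ + 1/(k·n₁)) = σ²·(k+1)/(k·n₁).
So n₁ = (1 + 1/k)·((z_{α/2} + z_β)/d)² = 1.500 × (2.850/0.41)².
n₁ = 1.500 × 48.32 = 72.5.
Round up: n₁ = 73, giving n₂ = 2 × 73 = 146.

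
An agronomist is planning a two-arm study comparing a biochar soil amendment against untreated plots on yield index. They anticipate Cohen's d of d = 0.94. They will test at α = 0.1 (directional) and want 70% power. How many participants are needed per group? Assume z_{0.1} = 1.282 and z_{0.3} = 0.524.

For two independent groups with equal n: n = 2·((z_{α} + z_β) / d)².
z_{α} + z_β = 1.282 + 0.524 = 1.806.
n = 2 × (1.806 / 0.94)² = 2 × 1.921² = 2 × 3.69 = 7.4.
Round up to the next whole participant.

n = 8 per group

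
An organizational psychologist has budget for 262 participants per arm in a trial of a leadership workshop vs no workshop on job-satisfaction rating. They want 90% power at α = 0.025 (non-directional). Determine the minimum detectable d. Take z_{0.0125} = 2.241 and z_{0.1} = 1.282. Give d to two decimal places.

d_min ≈ 0.31

For two independent groups of n = 262 each: d_min = (z_{α/2} + z_β)·√(2/n).
z-sum = 2.241 + 1.282 = 3.523.
d_min = 3.523 × √(2/262) = 3.523 × 0.0874 = 0.308.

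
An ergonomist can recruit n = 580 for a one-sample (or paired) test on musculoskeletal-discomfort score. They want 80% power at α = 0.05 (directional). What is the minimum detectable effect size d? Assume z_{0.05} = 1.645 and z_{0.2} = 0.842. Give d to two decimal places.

For a single sample (or paired design) of n = 580: d_min = (z_{α} + z_β)/√n.
z-sum = 1.645 + 0.842 = 2.487.
d_min = 2.487 / √580 = 2.487 / 24.083 = 0.103.

d_min ≈ 0.10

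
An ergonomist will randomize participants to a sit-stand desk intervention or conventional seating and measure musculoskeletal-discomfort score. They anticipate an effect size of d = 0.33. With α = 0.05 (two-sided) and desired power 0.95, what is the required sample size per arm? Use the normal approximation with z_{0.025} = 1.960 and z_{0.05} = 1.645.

n = 239 per group

For two independent groups with equal n: n = 2·((z_{α/2} + z_β) / d)².
z_{α/2} + z_β = 1.960 + 1.645 = 3.605.
n = 2 × (3.605 / 0.33)² = 2 × 10.924² = 2 × 119.34 = 238.7.
Round up to the next whole participant.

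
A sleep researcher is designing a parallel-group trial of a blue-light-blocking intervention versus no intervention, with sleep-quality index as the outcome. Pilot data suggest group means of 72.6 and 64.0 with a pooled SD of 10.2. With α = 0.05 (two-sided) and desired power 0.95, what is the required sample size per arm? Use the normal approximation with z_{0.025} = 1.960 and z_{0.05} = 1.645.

Cohen's d = |M₁ − M₂| / SD_pooled = |72.6 − 64.0| / 10.2 = 8.6 / 10.2 = 0.843.
For two independent groups with equal n: n = 2·((z_{α/2} + z_β) / d)².
z_{α/2} + z_β = 1.960 + 1.645 = 3.605.
n = 2 × (3.605 / 0.843)² = 2 × 4.276² = 2 × 18.29 = 36.6.
Round up to the next whole participant.

n = 37 per group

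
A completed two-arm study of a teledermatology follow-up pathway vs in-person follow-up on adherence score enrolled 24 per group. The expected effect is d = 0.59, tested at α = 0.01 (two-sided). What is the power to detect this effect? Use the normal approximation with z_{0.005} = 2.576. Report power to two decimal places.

For two equal groups, power = Φ(d·√(n/2) − z_{α/2}).
d·√(n/2) = 0.59 × √(24/2) = 0.59 × 3.464 = 2.044.
z_β = 2.044 − 2.576 = -0.532.
Power = Φ(-0.532) = 0.297.

power ≈ 0.30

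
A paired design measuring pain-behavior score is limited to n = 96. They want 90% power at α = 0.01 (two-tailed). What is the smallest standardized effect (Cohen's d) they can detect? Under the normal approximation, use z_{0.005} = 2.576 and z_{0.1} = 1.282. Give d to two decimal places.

d_min ≈ 0.39

For a single sample (or paired design) of n = 96: d_min = (z_{α/2} + z_β)/√n.
z-sum = 2.576 + 1.282 = 3.858.
d_min = 3.858 / √96 = 3.858 / 9.798 = 0.394.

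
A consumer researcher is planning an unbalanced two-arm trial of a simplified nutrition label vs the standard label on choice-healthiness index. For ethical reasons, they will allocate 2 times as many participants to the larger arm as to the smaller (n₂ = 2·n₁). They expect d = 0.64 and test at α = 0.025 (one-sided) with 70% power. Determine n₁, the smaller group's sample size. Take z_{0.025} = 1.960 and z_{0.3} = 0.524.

With allocation ratio k = n₂/n₁ = 2, Var(x̄₁−x̄₂) = σ²(1/n₁ + 1/(k·n₁)) = σ²·(k+1)/(k·n₁).
So n₁ = (1 + 1/k)·((z_{α} + z_β)/d)² = 1.500 × (2.484/0.64)².
n₁ = 1.500 × 15.06 = 22.6.
Round up: n₁ = 23, giving n₂ = 2 × 23 = 46.

n₁ = 23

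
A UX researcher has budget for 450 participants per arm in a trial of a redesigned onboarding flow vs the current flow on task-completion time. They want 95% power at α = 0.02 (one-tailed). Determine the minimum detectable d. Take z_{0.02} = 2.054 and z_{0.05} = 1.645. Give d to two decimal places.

For two independent groups of n = 450 each: d_min = (z_{α} + z_β)·√(2/n).
z-sum = 2.054 + 1.645 = 3.699.
d_min = 3.699 × √(2/450) = 3.699 × 0.0667 = 0.247.

d_min ≈ 0.25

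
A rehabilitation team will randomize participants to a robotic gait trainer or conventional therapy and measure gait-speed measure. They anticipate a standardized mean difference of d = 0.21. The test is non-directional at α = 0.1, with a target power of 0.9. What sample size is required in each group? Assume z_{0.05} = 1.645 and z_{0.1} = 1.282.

n = 389 per group

For two independent groups with equal n: n = 2·((z_{α/2} + z_β) / d)².
z_{α/2} + z_β = 1.645 + 1.282 = 2.927.
n = 2 × (2.927 / 0.21)² = 2 × 13.938² = 2 × 194.27 = 388.5.
Round up to the next whole participant.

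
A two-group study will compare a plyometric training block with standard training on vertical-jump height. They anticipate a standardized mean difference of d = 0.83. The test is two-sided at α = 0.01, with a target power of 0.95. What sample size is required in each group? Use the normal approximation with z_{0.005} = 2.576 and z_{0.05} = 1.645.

n = 52 per group

For two independent groups with equal n: n = 2·((z_{α/2} + z_β) / d)².
z_{α/2} + z_β = 2.576 + 1.645 = 4.221.
n = 2 × (4.221 / 0.83)² = 2 × 5.086² = 2 × 25.86 = 51.7.
Round up to the next whole participant.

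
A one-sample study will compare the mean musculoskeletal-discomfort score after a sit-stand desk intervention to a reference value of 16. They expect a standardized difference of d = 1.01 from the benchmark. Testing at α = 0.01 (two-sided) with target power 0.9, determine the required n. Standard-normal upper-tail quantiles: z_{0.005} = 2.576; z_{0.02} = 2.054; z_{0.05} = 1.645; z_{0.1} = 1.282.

For a one-sample test: n = ((z_{α/2} + z_β) / d)².
z_{α/2} + z_β = 2.576 + 1.282 = 3.858.
n = (3.858 / 1.01)² = 3.820² = 14.59.
Round up.

n = 15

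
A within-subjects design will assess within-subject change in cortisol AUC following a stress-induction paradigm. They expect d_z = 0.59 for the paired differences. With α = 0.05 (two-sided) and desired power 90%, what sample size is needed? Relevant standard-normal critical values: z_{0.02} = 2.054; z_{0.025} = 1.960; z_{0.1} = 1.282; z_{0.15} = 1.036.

n = 31 pairs

For a paired (one-sample on differences) test: n = ((z_{α/2} + z_β) / d)².
z_{α/2} + z_β = 1.960 + 1.282 = 3.242.
n = (3.242 / 0.59)² = 5.495² = 30.19.
Round up.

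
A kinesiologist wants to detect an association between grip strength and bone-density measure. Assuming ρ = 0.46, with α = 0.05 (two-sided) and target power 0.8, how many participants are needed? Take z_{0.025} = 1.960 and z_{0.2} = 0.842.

n = 35

Fisher's z: C = ½·ln((1+r)/(1−r)) = ½·ln(2.7037) = 0.4973.
n = ((z_{α/2} + z_β)/C)² + 3.
(1.960 + 0.842) / 0.4973 = 2.802 / 0.4973 = 5.634.
n = 5.634² + 3 = 31.75 + 3 = 34.7.
Round up.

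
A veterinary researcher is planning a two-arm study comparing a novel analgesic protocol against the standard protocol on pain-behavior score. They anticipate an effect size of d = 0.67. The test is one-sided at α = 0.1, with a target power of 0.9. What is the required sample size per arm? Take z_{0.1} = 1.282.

n = 30 per group

For two independent groups with equal n: n = 2·((z_{α} + z_β) / d)².
z_{α} + z_β = 1.282 + 1.282 = 2.564.
n = 2 × (2.564 / 0.67)² = 2 × 3.827² = 2 × 14.64 = 29.3.
Round up to the next whole participant.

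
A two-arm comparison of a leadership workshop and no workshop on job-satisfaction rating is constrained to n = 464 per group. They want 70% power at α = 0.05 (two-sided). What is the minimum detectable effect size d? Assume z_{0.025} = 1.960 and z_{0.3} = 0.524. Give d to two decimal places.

d_min ≈ 0.16

For two independent groups of n = 464 each: d_min = (z_{α/2} + z_β)·√(2/n).
z-sum = 1.960 + 0.524 = 2.484.
d_min = 2.484 × √(2/464) = 2.484 × 0.0657 = 0.163.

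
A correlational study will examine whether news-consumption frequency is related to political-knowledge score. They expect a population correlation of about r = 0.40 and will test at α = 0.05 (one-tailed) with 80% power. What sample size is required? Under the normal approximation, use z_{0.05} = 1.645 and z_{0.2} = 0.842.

Fisher's z: C = ½·ln((1+r)/(1−r)) = ½·ln(2.3333) = 0.4236.
n = ((z_{α} + z_β)/C)² + 3.
(1.645 + 0.842) / 0.4236 = 2.487 / 0.4236 = 5.871.
n = 5.871² + 3 = 34.47 + 3 = 37.5.
Round up.

n = 38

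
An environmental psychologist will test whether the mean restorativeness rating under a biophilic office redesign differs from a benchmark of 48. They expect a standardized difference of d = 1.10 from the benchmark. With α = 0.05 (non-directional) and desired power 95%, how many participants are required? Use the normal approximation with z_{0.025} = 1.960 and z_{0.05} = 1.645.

For a one-sample test: n = ((z_{α/2} + z_β) / d)².
z_{α/2} + z_β = 1.960 + 1.645 = 3.605.
n = (3.605 / 1.10)² = 3.277² = 10.74.
Round up.

n = 11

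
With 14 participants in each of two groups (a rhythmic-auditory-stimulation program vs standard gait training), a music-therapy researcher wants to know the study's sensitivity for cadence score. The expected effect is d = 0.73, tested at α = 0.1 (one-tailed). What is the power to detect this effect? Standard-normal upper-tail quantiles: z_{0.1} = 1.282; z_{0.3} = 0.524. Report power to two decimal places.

power ≈ 0.74

For two equal groups, power = Φ(d·√(n/2) − z_{α}).
d·√(n/2) = 0.73 × √(14/2) = 0.73 × 2.646 = 1.931.
z_β = 1.931 − 1.282 = 0.649.
Power = Φ(0.649) = 0.742.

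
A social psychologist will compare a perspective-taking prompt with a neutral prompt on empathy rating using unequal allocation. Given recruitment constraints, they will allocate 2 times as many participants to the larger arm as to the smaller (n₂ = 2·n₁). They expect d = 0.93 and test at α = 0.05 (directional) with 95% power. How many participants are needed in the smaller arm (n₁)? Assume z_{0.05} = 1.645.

With allocation ratio k = n₂/n₁ = 2, Var(x̄₁−x̄₂) = σ²(1/n₁ + 1/(k·n₁)) = σ²·(k+1)/(k·n₁).
So n₁ = (1 + 1/k)·((z_{α} + z_β)/d)² = 1.500 × (3.290/0.93)².
n₁ = 1.500 × 12.51 = 18.8.
Round up: n₁ = 19, giving n₂ = 2 × 19 = 38.

n₁ = 19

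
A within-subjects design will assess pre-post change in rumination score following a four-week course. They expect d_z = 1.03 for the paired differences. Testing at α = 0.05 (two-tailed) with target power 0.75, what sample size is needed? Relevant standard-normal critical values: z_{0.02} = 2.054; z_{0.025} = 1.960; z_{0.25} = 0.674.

For a paired (one-sample on differences) test: n = ((z_{α/2} + z_β) / d)².
z_{α/2} + z_β = 1.960 + 0.674 = 2.634.
n = (2.634 / 1.03)² = 2.557² = 6.54.
Round up.

n = 7 pairs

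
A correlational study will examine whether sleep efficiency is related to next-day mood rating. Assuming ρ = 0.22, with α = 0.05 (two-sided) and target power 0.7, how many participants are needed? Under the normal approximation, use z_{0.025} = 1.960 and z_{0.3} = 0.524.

Fisher's z: C = ½·ln((1+r)/(1−r)) = ½·ln(1.5641) = 0.2237.
n = ((z_{α/2} + z_β)/C)² + 3.
(1.960 + 0.524) / 0.2237 = 2.484 / 0.2237 = 11.104.
n = 11.104² + 3 = 123.30 + 3 = 126.3.
Round up.

n = 127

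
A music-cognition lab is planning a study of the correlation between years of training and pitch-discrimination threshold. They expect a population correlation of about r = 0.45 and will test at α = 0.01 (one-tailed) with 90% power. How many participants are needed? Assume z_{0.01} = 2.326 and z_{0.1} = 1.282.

Fisher's z: C = ½·ln((1+r)/(1−r)) = ½·ln(2.6364) = 0.4847.
n = ((z_{α} + z_β)/C)² + 3.
(2.326 + 1.282) / 0.4847 = 3.608 / 0.4847 = 7.444.
n = 7.444² + 3 = 55.41 + 3 = 58.4.
Round up.

n = 59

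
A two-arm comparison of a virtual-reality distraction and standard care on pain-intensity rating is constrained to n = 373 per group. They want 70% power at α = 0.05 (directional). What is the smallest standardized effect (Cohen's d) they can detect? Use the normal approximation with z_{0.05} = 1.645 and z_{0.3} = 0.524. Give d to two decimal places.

d_min ≈ 0.16

For two independent groups of n = 373 each: d_min = (z_{α} + z_β)·√(2/n).
z-sum = 1.645 + 0.524 = 2.169.
d_min = 2.169 × √(2/373) = 2.169 × 0.0732 = 0.159.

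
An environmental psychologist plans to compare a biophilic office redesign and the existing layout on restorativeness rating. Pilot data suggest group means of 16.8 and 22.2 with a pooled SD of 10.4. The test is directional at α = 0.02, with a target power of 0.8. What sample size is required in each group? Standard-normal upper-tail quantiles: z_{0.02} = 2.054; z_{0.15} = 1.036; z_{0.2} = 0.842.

Cohen's d = |M₁ − M₂| / SD_pooled = |16.8 − 22.2| / 10.4 = 5.4 / 10.4 = 0.519.
For two independent groups with equal n: n = 2·((z_{α} + z_β) / d)².
z_{α} + z_β = 2.054 + 0.842 = 2.896.
n = 2 × (2.896 / 0.519)² = 2 × 5.580² = 2 × 31.14 = 62.3.
Round up to the next whole participant.

n = 63 per group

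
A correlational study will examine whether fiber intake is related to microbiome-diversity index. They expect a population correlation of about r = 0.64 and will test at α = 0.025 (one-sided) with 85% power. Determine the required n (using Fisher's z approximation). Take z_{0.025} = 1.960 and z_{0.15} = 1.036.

n = 19

Fisher's z: C = ½·ln((1+r)/(1−r)) = ½·ln(4.5556) = 0.7582.
n = ((z_{α} + z_β)/C)² + 3.
(1.960 + 1.036) / 0.7582 = 2.996 / 0.7582 = 3.951.
n = 3.951² + 3 = 15.61 + 3 = 18.6.
Round up.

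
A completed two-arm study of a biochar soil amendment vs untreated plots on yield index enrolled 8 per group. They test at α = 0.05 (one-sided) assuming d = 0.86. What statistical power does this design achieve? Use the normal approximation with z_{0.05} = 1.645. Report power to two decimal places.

For two equal groups, power = Φ(d·√(n/2) − z_{α}).
d·√(n/2) = 0.86 × √(8/2) = 0.86 × 2.000 = 1.720.
z_β = 1.720 − 1.645 = 0.075.
Power = Φ(0.075) = 0.530.

power ≈ 0.53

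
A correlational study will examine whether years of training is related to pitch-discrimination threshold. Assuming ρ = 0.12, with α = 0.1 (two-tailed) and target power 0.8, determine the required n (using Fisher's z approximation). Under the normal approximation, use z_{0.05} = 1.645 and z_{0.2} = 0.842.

n = 429

Fisher's z: C = ½·ln((1+r)/(1−r)) = ½·ln(1.2727) = 0.1206.
n = ((z_{α/2} + z_β)/C)² + 3.
(1.645 + 0.842) / 0.1206 = 2.487 / 0.1206 = 20.622.
n = 20.622² + 3 = 425.26 + 3 = 428.3.
Round up.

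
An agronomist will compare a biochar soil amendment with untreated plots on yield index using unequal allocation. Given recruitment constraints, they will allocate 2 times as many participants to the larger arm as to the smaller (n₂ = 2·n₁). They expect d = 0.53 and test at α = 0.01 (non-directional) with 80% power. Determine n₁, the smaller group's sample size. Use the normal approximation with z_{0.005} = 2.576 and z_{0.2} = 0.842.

n₁ = 63

With allocation ratio k = n₂/n₁ = 2, Var(x̄₁−x̄₂) = σ²(1/n₁ + 1/(k·n₁)) = σ²·(k+1)/(k·n₁).
So n₁ = (1 + 1/k)·((z_{α/2} + z_β)/d)² = 1.500 × (3.418/0.53)².
n₁ = 1.500 × 41.59 = 62.4.
Round up: n₁ = 63, giving n₂ = 2 × 63 = 126.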